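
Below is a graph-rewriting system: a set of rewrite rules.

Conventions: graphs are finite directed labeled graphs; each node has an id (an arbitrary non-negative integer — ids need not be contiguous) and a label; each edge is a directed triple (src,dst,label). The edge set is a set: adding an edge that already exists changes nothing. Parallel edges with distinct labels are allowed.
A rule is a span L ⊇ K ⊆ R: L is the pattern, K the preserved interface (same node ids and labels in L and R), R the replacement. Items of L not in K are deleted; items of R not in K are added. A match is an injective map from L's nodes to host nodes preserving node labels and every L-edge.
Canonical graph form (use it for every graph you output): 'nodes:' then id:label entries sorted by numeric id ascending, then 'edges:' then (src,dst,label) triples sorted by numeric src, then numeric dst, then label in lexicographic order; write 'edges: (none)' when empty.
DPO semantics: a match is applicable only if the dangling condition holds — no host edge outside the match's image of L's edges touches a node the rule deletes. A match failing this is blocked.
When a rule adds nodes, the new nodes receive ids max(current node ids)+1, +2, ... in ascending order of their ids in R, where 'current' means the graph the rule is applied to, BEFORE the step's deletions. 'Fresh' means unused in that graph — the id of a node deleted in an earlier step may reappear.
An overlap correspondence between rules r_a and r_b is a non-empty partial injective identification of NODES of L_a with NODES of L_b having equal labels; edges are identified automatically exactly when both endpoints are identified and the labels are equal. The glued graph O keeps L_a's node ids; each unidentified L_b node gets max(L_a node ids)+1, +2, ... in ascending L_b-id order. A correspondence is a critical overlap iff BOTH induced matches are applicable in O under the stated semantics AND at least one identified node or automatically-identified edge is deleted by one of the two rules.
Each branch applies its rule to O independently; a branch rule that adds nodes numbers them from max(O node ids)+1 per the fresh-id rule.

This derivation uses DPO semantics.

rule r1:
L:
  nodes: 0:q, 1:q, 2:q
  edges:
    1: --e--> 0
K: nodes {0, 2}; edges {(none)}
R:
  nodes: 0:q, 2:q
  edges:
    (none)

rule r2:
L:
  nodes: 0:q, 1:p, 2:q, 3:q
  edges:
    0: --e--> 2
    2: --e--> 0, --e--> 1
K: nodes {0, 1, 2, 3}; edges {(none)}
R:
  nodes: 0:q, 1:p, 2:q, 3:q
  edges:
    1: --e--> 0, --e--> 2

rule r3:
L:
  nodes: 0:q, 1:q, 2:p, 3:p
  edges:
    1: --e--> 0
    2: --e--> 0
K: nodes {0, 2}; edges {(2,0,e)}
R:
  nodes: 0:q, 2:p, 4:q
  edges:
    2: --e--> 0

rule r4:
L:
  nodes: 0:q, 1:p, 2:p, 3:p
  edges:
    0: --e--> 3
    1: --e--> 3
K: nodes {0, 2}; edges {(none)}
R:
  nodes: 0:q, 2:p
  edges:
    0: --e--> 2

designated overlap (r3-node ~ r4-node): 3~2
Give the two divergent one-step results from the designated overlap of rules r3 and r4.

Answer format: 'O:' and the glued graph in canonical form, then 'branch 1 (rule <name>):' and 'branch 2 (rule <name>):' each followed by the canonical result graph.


O:
nodes: 0:q, 1:q, 2:p, 3:p, 4:q, 5:p, 6:p
edges: (1,0,e); (2,0,e); (4,6,e); (5,6,e)
branch 1 (rule r3):
nodes: 0:q, 2:p, 4:q, 5:p, 6:p, 7:q
edges: (2,0,e); (4,6,e); (5,6,e)
branch 2 (rule r4):
nodes: 0:q, 1:q, 2:p, 3:p, 4:q
edges: (1,0,e); (2,0,e); (4,3,e)


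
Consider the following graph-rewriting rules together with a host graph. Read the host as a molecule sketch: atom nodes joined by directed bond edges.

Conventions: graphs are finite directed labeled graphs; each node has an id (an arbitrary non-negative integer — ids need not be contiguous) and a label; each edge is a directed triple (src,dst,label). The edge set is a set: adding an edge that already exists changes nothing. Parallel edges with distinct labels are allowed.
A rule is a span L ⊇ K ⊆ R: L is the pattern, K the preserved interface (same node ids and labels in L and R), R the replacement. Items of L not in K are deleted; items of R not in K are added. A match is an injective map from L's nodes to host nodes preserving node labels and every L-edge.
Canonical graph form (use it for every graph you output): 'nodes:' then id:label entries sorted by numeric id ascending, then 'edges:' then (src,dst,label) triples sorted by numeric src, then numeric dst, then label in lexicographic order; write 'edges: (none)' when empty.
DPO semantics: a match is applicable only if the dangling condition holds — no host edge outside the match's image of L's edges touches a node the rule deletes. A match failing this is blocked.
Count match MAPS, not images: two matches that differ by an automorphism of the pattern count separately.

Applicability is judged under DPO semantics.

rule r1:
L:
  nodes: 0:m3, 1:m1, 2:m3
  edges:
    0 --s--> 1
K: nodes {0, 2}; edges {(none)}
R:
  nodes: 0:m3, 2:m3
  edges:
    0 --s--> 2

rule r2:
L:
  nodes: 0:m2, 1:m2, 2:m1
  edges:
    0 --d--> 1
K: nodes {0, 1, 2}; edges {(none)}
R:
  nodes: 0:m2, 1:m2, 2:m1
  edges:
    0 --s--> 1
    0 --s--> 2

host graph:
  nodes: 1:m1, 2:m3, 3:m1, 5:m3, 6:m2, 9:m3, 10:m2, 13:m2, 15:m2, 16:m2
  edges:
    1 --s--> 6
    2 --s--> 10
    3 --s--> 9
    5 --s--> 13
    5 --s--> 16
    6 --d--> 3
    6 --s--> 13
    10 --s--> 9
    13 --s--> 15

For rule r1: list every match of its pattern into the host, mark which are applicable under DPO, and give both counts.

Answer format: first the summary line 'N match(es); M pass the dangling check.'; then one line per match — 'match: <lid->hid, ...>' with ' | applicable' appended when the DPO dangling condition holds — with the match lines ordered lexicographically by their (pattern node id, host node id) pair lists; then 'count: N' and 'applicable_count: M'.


0 match(es); 0 pass the dangling check.
count: 0
applicable_count: 0


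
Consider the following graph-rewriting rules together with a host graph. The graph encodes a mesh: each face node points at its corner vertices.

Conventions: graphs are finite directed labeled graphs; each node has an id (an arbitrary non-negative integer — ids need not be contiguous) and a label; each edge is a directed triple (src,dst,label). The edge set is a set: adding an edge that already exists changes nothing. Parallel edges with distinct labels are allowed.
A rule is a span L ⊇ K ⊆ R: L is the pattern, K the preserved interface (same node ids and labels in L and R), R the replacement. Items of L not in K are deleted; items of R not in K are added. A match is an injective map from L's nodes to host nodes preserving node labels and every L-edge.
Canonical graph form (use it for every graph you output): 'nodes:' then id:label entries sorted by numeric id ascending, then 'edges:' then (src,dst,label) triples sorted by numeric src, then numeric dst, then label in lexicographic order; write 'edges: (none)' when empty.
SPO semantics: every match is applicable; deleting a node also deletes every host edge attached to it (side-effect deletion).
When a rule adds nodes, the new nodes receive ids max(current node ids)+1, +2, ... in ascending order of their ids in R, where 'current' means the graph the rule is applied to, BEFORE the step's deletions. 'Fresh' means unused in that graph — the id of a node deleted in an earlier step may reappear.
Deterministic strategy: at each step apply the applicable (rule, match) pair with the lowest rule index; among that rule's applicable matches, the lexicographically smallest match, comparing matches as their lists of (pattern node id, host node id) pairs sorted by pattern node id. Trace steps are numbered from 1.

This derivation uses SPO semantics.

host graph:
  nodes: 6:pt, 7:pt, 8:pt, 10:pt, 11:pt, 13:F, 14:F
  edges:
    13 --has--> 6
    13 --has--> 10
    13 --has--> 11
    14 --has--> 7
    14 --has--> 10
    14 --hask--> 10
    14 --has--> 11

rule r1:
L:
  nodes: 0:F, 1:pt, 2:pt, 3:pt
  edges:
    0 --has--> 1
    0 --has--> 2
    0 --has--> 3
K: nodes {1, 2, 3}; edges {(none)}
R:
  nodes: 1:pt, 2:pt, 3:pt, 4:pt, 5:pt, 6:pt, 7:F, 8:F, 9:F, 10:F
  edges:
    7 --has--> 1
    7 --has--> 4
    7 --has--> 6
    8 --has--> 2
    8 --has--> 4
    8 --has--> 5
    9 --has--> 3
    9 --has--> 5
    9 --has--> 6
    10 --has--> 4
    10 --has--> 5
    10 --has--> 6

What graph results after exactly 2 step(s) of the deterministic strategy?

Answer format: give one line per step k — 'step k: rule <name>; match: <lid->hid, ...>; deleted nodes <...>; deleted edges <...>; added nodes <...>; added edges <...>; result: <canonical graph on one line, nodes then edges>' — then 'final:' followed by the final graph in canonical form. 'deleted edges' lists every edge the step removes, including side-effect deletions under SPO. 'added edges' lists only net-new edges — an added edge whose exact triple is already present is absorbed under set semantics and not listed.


step 1: rule r1; match: 0->13, 1->6, 2->10, 3->11; deleted nodes 13; deleted edges (13,6,has); (13,10,has); (13,11,has); added nodes 15, 16, 17, 18, 19, 20, 21; added edges (18,6,has); (18,15,has); (18,17,has); (19,10,has); (19,15,has); (19,16,has); (20,11,has); (20,16,has); (20,17,has); (21,15,has); (21,16,has); (21,17,has); result: nodes: 6:pt, 7:pt, 8:pt, 10:pt, 11:pt, 14:F, 15:pt, 16:pt, 17:pt, 18:F, 19:F, 20:F, 21:F edges: (14,7,has); (14,10,has); (14,10,hask); (14,11,has); (18,6,has); (18,15,has); (18,17,has); (19,10,has); (19,15,has); (19,16,has); (20,11,has); (20,16,has); (20,17,has); (21,15,has); (21,16,has); (21,17,has)
step 2: rule r1; match: 0->14, 1->7, 2->10, 3->11; deleted nodes 14; deleted edges (14,7,has); (14,10,has); (14,10,hask); (14,11,has); added nodes 22, 23, 24, 25, 26, 27, 28; added edges (25,7,has); (25,22,has); (25,24,has); (26,10,has); (26,22,has); (26,23,has); (27,11,has); (27,23,has); (27,24,has); (28,22,has); (28,23,has); (28,24,has); result: nodes: 6:pt, 7:pt, 8:pt, 10:pt, 11:pt, 15:pt, 16:pt, 17:pt, 18:F, 19:F, 20:F, 21:F, 22:pt, 23:pt, 24:pt, 25:F, 26:F, 27:F, 28:F edges: (18,6,has); (18,15,has); (18,17,has); (19,10,has); (19,15,has); (19,16,has); (20,11,has); (20,16,has); (20,17,has); (21,15,has); (21,16,has); (21,17,has); (25,7,has); (25,22,has); (25,24,has); (26,10,has); (26,22,has); (26,23,has); (27,11,has); (27,23,has); (27,24,has); (28,22,has); (28,23,has); (28,24,has)
final:
nodes: 6:pt, 7:pt, 8:pt, 10:pt, 11:pt, 15:pt, 16:pt, 17:pt, 18:F, 19:F, 20:F, 21:F, 22:pt, 23:pt, 24:pt, 25:F, 26:F, 27:F, 28:F
edges: (18,6,has); (18,15,has); (18,17,has); (19,10,has); (19,15,has); (19,16,has); (20,11,has); (20,16,has); (20,17,has); (21,15,has); (21,16,has); (21,17,has); (25,7,has); (25,22,has); (25,24,has); (26,10,has); (26,22,has); (26,23,has); (27,11,has); (27,23,has); (27,24,has); (28,22,has); (28,23,has); (28,24,has)


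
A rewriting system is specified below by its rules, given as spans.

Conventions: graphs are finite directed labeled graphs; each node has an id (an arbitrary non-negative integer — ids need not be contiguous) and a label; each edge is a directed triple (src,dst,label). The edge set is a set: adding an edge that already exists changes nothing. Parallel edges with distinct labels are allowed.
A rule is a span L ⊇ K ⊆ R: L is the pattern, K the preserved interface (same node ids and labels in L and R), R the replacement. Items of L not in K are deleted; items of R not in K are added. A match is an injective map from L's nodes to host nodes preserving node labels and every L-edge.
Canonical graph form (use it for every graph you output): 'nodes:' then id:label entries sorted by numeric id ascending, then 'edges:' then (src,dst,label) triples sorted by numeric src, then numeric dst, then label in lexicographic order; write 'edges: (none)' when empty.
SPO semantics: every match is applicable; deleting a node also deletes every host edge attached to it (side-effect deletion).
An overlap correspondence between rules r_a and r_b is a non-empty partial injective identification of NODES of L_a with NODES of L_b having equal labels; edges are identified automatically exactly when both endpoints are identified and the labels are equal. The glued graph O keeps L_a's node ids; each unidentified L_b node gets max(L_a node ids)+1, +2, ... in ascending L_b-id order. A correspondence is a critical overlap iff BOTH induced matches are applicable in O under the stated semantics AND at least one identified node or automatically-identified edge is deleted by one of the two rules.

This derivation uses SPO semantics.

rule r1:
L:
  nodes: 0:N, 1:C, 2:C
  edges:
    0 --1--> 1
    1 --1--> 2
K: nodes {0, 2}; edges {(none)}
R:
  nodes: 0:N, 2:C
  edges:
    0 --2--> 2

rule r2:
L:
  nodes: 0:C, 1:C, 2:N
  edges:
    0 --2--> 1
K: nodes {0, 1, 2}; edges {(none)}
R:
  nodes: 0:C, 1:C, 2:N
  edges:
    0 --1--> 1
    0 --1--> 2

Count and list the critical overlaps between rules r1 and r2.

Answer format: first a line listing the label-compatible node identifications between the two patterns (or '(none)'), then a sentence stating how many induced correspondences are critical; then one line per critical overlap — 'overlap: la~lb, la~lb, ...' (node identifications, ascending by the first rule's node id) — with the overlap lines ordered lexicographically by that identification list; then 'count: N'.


label-compatible node identifications between L(r1) and L(r2): 0~2, 1~0, 1~1, 2~0, 2~1
8 of the induced correspondences are critical overlaps of r1 and r2.
overlap: 0~2, 1~0
overlap: 0~2, 1~0, 2~1
overlap: 0~2, 1~1
overlap: 0~2, 1~1, 2~0
overlap: 1~0
overlap: 1~0, 2~1
overlap: 1~1
overlap: 1~1, 2~0
count: 8


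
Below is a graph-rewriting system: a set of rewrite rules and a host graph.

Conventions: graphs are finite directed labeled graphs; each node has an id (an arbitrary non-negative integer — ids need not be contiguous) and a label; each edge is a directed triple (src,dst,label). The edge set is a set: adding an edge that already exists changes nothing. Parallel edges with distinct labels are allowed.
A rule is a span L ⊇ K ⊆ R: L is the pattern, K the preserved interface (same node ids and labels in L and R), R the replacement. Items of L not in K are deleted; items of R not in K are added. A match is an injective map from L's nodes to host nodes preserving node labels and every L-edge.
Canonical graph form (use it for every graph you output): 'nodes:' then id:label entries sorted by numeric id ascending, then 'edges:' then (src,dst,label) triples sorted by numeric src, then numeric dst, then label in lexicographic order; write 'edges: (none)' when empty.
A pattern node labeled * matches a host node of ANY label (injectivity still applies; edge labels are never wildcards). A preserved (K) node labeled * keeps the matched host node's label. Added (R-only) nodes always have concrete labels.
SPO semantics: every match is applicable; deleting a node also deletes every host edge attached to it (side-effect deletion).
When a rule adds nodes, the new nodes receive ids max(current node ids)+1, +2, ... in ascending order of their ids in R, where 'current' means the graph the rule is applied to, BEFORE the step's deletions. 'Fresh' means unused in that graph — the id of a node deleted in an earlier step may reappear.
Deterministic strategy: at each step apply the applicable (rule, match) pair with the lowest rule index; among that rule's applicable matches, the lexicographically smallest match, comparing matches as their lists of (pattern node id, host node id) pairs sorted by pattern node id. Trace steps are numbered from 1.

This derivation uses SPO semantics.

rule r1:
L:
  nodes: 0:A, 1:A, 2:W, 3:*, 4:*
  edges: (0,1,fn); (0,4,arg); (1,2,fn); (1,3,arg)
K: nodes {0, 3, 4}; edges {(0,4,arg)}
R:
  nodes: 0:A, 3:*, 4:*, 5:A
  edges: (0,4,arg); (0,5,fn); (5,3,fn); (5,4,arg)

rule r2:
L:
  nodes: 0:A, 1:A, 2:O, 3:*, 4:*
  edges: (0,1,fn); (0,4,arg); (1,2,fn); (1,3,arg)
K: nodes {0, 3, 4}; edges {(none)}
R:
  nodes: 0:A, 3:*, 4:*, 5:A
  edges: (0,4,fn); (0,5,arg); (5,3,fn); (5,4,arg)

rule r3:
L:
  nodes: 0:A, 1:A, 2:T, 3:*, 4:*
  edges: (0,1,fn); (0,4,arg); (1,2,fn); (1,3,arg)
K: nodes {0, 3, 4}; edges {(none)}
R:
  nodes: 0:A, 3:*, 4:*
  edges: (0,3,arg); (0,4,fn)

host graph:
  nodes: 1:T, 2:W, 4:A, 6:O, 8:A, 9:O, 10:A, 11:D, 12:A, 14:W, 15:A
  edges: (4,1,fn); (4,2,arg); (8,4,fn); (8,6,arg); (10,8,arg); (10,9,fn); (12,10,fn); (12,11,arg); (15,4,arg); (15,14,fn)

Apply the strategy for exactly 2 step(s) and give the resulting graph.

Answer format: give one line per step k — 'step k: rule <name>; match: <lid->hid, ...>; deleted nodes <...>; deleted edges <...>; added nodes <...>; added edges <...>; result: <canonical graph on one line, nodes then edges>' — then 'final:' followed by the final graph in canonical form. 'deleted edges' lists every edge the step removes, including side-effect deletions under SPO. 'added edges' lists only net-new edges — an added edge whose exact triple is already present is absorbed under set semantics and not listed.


step 1: rule r2; match: 0->12, 1->10, 2->9, 3->8, 4->11; deleted nodes 9, 10; deleted edges (10,8,arg); (10,9,fn); (12,10,fn); (12,11,arg); added nodes 16; added edges (12,11,fn); (12,16,arg); (16,8,fn); (16,11,arg); result: nodes: 1:T, 2:W, 4:A, 6:O, 8:A, 11:D, 12:A, 14:W, 15:A, 16:A edges: (4,1,fn); (4,2,arg); (8,4,fn); (8,6,arg); (12,11,fn); (12,16,arg); (15,4,arg); (15,14,fn); (16,8,fn); (16,11,arg)
step 2: rule r3; match: 0->8, 1->4, 2->1, 3->2, 4->6; deleted nodes 1, 4; deleted edges (4,1,fn); (4,2,arg); (8,4,fn); (8,6,arg); (15,4,arg); added nodes (none); added edges (8,2,arg); (8,6,fn); result: nodes: 2:W, 6:O, 8:A, 11:D, 12:A, 14:W, 15:A, 16:A edges: (8,2,arg); (8,6,fn); (12,11,fn); (12,16,arg); (15,14,fn); (16,8,fn); (16,11,arg)
final:
nodes: 2:W, 6:O, 8:A, 11:D, 12:A, 14:W, 15:A, 16:A
edges: (8,2,arg); (8,6,fn); (12,11,fn); (12,16,arg); (15,14,fn); (16,8,fn); (16,11,arg)


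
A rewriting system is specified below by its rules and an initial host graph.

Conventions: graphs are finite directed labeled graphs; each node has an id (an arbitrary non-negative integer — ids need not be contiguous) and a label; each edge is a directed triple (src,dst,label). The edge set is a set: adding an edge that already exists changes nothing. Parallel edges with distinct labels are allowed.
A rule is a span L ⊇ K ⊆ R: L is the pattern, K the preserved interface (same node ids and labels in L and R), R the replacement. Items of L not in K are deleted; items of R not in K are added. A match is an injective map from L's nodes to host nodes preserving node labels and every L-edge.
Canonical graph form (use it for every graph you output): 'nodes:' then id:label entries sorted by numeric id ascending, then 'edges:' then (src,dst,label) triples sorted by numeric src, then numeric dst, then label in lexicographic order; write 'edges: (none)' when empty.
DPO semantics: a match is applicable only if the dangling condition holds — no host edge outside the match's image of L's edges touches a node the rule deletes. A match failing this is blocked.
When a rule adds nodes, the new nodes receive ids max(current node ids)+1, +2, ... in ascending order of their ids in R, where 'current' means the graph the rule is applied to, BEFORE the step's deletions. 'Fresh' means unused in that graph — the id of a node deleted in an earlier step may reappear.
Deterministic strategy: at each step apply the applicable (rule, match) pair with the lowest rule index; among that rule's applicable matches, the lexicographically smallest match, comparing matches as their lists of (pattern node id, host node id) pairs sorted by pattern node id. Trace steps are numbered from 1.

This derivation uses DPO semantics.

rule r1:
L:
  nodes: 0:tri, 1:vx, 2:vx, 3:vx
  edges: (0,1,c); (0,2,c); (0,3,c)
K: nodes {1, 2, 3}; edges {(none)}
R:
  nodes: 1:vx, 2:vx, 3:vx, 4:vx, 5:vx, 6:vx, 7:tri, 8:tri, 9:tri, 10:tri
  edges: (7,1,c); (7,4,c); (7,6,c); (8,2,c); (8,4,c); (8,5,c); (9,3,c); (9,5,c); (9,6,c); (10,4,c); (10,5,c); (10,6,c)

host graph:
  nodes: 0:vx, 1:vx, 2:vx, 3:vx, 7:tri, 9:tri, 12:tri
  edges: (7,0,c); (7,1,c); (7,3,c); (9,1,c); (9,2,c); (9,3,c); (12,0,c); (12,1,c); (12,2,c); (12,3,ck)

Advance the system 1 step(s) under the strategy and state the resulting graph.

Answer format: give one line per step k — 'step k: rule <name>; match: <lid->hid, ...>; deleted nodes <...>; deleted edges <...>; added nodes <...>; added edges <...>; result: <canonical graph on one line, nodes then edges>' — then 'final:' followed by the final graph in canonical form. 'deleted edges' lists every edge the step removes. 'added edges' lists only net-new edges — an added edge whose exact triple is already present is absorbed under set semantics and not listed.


step 1: rule r1; match: 0->7, 1->0, 2->1, 3->3; deleted nodes 7; deleted edges (7,0,c); (7,1,c); (7,3,c); added nodes 13, 14, 15, 16, 17, 18, 19; added edges (16,0,c); (16,13,c); (16,15,c); (17,1,c); (17,13,c); (17,14,c); (18,3,c); (18,14,c); (18,15,c); (19,13,c); (19,14,c); (19,15,c); result: nodes: 0:vx, 1:vx, 2:vx, 3:vx, 9:tri, 12:tri, 13:vx, 14:vx, 15:vx, 16:tri, 17:tri, 18:tri, 19:tri edges: (9,1,c); (9,2,c); (9,3,c); (12,0,c); (12,1,c); (12,2,c); (12,3,ck); (16,0,c); (16,13,c); (16,15,c); (17,1,c); (17,13,c); (17,14,c); (18,3,c); (18,14,c); (18,15,c); (19,13,c); (19,14,c); (19,15,c)
final:
nodes: 0:vx, 1:vx, 2:vx, 3:vx, 9:tri, 12:tri, 13:vx, 14:vx, 15:vx, 16:tri, 17:tri, 18:tri, 19:tri
edges: (9,1,c); (9,2,c); (9,3,c); (12,0,c); (12,1,c); (12,2,c); (12,3,ck); (16,0,c); (16,13,c); (16,15,c); (17,1,c); (17,13,c); (17,14,c); (18,3,c); (18,14,c); (18,15,c); (19,13,c); (19,14,c); (19,15,c)


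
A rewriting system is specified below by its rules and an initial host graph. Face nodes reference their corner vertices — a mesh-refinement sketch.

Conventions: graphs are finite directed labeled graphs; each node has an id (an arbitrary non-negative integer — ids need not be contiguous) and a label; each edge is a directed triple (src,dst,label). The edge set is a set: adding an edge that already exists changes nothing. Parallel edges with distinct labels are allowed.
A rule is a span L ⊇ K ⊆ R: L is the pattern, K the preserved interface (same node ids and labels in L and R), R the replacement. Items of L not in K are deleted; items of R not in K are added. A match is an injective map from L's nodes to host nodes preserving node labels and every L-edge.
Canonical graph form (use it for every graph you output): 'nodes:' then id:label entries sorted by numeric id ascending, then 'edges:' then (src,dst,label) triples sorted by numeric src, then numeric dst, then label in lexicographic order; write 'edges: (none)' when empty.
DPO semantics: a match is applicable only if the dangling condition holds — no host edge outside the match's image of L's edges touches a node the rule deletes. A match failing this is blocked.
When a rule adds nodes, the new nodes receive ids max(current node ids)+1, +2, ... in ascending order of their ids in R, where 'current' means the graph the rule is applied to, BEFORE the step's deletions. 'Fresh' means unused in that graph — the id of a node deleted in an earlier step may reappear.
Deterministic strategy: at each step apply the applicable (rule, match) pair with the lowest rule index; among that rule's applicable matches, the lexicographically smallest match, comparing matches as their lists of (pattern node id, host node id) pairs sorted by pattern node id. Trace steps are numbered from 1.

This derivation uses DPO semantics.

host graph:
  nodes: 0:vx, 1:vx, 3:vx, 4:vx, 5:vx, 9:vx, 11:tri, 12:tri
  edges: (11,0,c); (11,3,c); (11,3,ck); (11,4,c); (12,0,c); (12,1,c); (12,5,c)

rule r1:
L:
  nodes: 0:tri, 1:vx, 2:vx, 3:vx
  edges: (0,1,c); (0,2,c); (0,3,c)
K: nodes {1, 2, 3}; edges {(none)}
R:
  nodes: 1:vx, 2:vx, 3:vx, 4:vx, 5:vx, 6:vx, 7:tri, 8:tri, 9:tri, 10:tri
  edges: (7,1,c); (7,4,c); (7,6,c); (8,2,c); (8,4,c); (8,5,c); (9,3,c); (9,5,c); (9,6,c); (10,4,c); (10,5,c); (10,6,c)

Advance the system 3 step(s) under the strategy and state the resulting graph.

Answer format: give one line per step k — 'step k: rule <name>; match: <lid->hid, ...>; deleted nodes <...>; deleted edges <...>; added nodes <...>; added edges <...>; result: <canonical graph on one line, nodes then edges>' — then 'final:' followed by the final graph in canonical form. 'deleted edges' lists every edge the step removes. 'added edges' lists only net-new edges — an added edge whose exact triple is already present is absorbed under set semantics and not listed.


step 1: rule r1; match: 0->12, 1->0, 2->1, 3->5; deleted nodes 12; deleted edges (12,0,c); (12,1,c); (12,5,c); added nodes 13, 14, 15, 16, 17, 18, 19; added edges (16,0,c); (16,13,c); (16,15,c); (17,1,c); (17,13,c); (17,14,c); (18,5,c); (18,14,c); (18,15,c); (19,13,c); (19,14,c); (19,15,c); result: nodes: 0:vx, 1:vx, 3:vx, 4:vx, 5:vx, 9:vx, 11:tri, 13:vx, 14:vx, 15:vx, 16:tri, 17:tri, 18:tri, 19:tri edges: (11,0,c); (11,3,c); (11,3,ck); (11,4,c); (16,0,c); (16,13,c); (16,15,c); (17,1,c); (17,13,c); (17,14,c); (18,5,c); (18,14,c); (18,15,c); (19,13,c); (19,14,c); (19,15,c)
step 2: rule r1; match: 0->16, 1->0, 2->13, 3->15; deleted nodes 16; deleted edges (16,0,c); (16,13,c); (16,15,c); added nodes 20, 21, 22, 23, 24, 25, 26; added edges (23,0,c); (23,20,c); (23,22,c); (24,13,c); (24,20,c); (24,21,c); (25,15,c); (25,21,c); (25,22,c); (26,20,c); (26,21,c); (26,22,c); result: nodes: 0:vx, 1:vx, 3:vx, 4:vx, 5:vx, 9:vx, 11:tri, 13:vx, 14:vx, 15:vx, 17:tri, 18:tri, 19:tri, 20:vx, 21:vx, 22:vx, 23:tri, 24:tri, 25:tri, 26:tri edges: (11,0,c); (11,3,c); (11,3,ck); (11,4,c); (17,1,c); (17,13,c); (17,14,c); (18,5,c); (18,14,c); (18,15,c); (19,13,c); (19,14,c); (19,15,c); (23,0,c); (23,20,c); (23,22,c); (24,13,c); (24,20,c); (24,21,c); (25,15,c); (25,21,c); (25,22,c); (26,20,c); (26,21,c); (26,22,c)
step 3: rule r1; match: 0->17, 1->1, 2->13, 3->14; deleted nodes 17; deleted edges (17,1,c); (17,13,c); (17,14,c); added nodes 27, 28, 29, 30, 31, 32, 33; added edges (30,1,c); (30,27,c); (30,29,c); (31,13,c); (31,27,c); (31,28,c); (32,14,c); (32,28,c); (32,29,c); (33,27,c); (33,28,c); (33,29,c); result: nodes: 0:vx, 1:vx, 3:vx, 4:vx, 5:vx, 9:vx, 11:tri, 13:vx, 14:vx, 15:vx, 18:tri, 19:tri, 20:vx, 21:vx, 22:vx, 23:tri, 24:tri, 25:tri, 26:tri, 27:vx, 28:vx, 29:vx, 30:tri, 31:tri, 32:tri, 33:tri edges: (11,0,c); (11,3,c); (11,3,ck); (11,4,c); (18,5,c); (18,14,c); (18,15,c); (19,13,c); (19,14,c); (19,15,c); (23,0,c); (23,20,c); (23,22,c); (24,13,c); (24,20,c); (24,21,c); (25,15,c); (25,21,c); (25,22,c); (26,20,c); (26,21,c); (26,22,c); (30,1,c); (30,27,c); (30,29,c); (31,13,c); (31,27,c); (31,28,c); (32,14,c); (32,28,c); (32,29,c); (33,27,c); (33,28,c); (33,29,c)
final:
nodes: 0:vx, 1:vx, 3:vx, 4:vx, 5:vx, 9:vx, 11:tri, 13:vx, 14:vx, 15:vx, 18:tri, 19:tri, 20:vx, 21:vx, 22:vx, 23:tri, 24:tri, 25:tri, 26:tri, 27:vx, 28:vx, 29:vx, 30:tri, 31:tri, 32:tri, 33:tri
edges: (11,0,c); (11,3,c); (11,3,ck); (11,4,c); (18,5,c); (18,14,c); (18,15,c); (19,13,c); (19,14,c); (19,15,c); (23,0,c); (23,20,c); (23,22,c); (24,13,c); (24,20,c); (24,21,c); (25,15,c); (25,21,c); (25,22,c); (26,20,c); (26,21,c); (26,22,c); (30,1,c); (30,27,c); (30,29,c); (31,13,c); (31,27,c); (31,28,c); (32,14,c); (32,28,c); (32,29,c); (33,27,c); (33,28,c); (33,29,c)


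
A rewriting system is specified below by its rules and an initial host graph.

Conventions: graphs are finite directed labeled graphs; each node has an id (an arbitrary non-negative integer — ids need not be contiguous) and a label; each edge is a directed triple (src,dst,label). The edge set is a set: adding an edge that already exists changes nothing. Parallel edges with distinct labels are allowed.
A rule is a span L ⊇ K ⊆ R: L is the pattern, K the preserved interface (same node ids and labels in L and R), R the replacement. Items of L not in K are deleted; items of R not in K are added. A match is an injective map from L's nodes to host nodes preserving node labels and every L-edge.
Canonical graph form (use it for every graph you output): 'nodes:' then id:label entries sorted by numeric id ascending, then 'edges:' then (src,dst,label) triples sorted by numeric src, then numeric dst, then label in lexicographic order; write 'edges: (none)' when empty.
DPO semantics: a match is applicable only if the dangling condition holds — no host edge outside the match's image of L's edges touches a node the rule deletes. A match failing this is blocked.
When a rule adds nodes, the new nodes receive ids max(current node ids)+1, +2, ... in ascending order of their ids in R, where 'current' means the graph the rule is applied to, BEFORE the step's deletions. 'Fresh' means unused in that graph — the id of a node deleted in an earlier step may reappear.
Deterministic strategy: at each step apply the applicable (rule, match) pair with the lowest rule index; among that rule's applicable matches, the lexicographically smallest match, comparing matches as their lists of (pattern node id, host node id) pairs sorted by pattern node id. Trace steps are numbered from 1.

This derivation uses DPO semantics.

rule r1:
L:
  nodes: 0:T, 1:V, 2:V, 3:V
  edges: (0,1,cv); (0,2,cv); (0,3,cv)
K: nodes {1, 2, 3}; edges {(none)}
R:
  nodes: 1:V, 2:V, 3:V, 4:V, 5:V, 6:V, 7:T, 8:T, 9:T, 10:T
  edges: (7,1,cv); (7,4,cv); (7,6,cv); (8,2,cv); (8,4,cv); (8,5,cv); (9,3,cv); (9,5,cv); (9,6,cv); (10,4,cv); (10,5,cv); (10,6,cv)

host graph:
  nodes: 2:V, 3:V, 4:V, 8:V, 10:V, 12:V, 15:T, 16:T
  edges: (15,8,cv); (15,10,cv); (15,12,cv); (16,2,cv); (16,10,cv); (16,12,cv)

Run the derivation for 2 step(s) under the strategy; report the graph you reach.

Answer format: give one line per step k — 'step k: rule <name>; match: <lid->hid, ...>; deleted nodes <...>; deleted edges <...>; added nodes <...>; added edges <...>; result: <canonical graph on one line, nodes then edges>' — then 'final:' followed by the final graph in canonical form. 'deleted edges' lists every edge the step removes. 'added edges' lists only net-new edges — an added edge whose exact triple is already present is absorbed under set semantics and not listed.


step 1: rule r1; match: 0->15, 1->8, 2->10, 3->12; deleted nodes 15; deleted edges (15,8,cv); (15,10,cv); (15,12,cv); added nodes 17, 18, 19, 20, 21, 22, 23; added edges (20,8,cv); (20,17,cv); (20,19,cv); (21,10,cv); (21,17,cv); (21,18,cv); (22,12,cv); (22,18,cv); (22,19,cv); (23,17,cv); (23,18,cv); (23,19,cv); result: nodes: 2:V, 3:V, 4:V, 8:V, 10:V, 12:V, 16:T, 17:V, 18:V, 19:V, 20:T, 21:T, 22:T, 23:T edges: (16,2,cv); (16,10,cv); (16,12,cv); (20,8,cv); (20,17,cv); (20,19,cv); (21,10,cv); (21,17,cv); (21,18,cv); (22,12,cv); (22,18,cv); (22,19,cv); (23,17,cv); (23,18,cv); (23,19,cv)
step 2: rule r1; match: 0->16, 1->2, 2->10, 3->12; deleted nodes 16; deleted edges (16,2,cv); (16,10,cv); (16,12,cv); added nodes 24, 25, 26, 27, 28, 29, 30; added edges (27,2,cv); (27,24,cv); (27,26,cv); (28,10,cv); (28,24,cv); (28,25,cv); (29,12,cv); (29,25,cv); (29,26,cv); (30,24,cv); (30,25,cv); (30,26,cv); result: nodes: 2:V, 3:V, 4:V, 8:V, 10:V, 12:V, 17:V, 18:V, 19:V, 20:T, 21:T, 22:T, 23:T, 24:V, 25:V, 26:V, 27:T, 28:T, 29:T, 30:T edges: (20,8,cv); (20,17,cv); (20,19,cv); (21,10,cv); (21,17,cv); (21,18,cv); (22,12,cv); (22,18,cv); (22,19,cv); (23,17,cv); (23,18,cv); (23,19,cv); (27,2,cv); (27,24,cv); (27,26,cv); (28,10,cv); (28,24,cv); (28,25,cv); (29,12,cv); (29,25,cv); (29,26,cv); (30,24,cv); (30,25,cv); (30,26,cv)
final:
nodes: 2:V, 3:V, 4:V, 8:V, 10:V, 12:V, 17:V, 18:V, 19:V, 20:T, 21:T, 22:T, 23:T, 24:V, 25:V, 26:V, 27:T, 28:T, 29:T, 30:T
edges: (20,8,cv); (20,17,cv); (20,19,cv); (21,10,cv); (21,17,cv); (21,18,cv); (22,12,cv); (22,18,cv); (22,19,cv); (23,17,cv); (23,18,cv); (23,19,cv); (27,2,cv); (27,24,cv); (27,26,cv); (28,10,cv); (28,24,cv); (28,25,cv); (29,12,cv); (29,25,cv); (29,26,cv); (30,24,cv); (30,25,cv); (30,26,cv)


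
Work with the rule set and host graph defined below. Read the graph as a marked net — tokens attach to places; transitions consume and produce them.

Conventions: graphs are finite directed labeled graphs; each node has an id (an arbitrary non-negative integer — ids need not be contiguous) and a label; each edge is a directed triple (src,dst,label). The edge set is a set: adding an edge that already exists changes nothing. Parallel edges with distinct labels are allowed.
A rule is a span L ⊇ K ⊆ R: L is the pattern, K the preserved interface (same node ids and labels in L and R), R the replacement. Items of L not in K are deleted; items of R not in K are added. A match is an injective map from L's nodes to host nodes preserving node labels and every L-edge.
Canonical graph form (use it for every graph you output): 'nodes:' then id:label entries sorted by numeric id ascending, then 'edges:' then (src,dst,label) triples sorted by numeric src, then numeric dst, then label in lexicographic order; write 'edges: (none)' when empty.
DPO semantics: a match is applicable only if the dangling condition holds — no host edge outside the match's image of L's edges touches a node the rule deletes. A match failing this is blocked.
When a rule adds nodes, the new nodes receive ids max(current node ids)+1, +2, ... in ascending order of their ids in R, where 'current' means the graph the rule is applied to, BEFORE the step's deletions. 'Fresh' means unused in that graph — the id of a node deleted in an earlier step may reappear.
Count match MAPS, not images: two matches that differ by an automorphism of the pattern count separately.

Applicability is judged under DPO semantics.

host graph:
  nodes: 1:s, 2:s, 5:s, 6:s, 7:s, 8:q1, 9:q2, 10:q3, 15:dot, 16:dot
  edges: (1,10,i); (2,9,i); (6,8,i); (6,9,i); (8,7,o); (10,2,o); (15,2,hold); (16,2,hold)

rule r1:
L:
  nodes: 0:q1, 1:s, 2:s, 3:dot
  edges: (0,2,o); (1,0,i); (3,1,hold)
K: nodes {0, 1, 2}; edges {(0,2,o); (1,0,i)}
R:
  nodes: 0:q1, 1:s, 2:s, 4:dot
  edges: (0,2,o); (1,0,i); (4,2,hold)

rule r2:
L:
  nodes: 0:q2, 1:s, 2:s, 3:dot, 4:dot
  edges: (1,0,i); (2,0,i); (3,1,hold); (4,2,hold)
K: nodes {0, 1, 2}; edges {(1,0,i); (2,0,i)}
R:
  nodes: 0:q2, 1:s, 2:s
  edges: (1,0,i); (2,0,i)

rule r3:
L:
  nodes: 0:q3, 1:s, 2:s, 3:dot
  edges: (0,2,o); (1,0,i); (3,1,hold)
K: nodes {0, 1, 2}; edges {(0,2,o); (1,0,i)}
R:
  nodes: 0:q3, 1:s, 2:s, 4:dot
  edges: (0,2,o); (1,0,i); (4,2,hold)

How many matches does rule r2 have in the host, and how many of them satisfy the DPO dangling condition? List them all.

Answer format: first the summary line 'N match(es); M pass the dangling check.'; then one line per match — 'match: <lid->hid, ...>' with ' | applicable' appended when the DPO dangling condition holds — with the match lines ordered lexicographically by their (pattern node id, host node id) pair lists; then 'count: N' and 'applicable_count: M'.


0 match(es); 0 pass the dangling check.
count: 0
applicable_count: 0


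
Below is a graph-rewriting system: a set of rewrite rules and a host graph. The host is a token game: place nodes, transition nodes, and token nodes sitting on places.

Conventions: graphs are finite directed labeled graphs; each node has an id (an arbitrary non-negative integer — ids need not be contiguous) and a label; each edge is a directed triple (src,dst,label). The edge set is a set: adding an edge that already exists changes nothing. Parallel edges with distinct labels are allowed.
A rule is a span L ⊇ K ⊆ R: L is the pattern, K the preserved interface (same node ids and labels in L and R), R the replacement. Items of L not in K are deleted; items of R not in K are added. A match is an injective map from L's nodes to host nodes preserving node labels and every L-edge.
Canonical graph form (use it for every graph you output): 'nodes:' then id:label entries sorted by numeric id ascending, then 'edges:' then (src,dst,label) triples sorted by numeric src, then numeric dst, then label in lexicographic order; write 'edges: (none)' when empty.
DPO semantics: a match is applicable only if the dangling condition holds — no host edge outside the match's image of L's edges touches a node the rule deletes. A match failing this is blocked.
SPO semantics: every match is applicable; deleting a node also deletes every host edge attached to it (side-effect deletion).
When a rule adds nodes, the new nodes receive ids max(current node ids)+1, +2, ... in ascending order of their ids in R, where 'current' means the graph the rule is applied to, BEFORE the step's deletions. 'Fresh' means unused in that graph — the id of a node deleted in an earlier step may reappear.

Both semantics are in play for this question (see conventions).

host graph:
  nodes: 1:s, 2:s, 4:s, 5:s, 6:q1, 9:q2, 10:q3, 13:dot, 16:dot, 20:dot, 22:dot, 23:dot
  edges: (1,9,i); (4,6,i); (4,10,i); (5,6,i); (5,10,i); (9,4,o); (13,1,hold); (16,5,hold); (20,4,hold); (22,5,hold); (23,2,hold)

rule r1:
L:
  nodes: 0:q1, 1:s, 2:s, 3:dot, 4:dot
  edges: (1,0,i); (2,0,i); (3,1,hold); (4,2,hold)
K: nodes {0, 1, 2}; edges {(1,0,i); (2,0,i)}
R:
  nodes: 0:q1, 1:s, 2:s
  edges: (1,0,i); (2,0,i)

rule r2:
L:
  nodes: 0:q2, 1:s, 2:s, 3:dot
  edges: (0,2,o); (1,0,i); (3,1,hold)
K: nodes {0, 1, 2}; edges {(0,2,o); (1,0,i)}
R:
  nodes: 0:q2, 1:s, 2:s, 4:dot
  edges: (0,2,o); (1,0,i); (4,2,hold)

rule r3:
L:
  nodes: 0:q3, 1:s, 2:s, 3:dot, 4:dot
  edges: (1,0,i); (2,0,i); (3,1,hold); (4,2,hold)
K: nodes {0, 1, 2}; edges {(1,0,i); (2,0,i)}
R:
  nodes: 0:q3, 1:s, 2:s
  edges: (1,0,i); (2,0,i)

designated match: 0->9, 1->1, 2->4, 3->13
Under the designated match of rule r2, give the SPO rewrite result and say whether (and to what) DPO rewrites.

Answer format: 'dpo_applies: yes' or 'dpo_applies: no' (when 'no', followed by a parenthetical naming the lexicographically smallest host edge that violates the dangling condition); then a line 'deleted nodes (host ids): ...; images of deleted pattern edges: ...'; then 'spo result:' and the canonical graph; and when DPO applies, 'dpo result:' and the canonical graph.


dpo_applies: yes
deleted nodes (host ids): 13; images of deleted pattern edges: (13,1,hold)
spo result:
nodes: 1:s, 2:s, 4:s, 5:s, 6:q1, 9:q2, 10:q3, 16:dot, 20:dot, 22:dot, 23:dot, 24:dot
edges: (1,9,i); (4,6,i); (4,10,i); (5,6,i); (5,10,i); (9,4,o); (16,5,hold); (20,4,hold); (22,5,hold); (23,2,hold); (24,4,hold)
dpo result:
nodes: 1:s, 2:s, 4:s, 5:s, 6:q1, 9:q2, 10:q3, 16:dot, 20:dot, 22:dot, 23:dot, 24:dot
edges: (1,9,i); (4,6,i); (4,10,i); (5,6,i); (5,10,i); (9,4,o); (16,5,hold); (20,4,hold); (22,5,hold); (23,2,hold); (24,4,hold)


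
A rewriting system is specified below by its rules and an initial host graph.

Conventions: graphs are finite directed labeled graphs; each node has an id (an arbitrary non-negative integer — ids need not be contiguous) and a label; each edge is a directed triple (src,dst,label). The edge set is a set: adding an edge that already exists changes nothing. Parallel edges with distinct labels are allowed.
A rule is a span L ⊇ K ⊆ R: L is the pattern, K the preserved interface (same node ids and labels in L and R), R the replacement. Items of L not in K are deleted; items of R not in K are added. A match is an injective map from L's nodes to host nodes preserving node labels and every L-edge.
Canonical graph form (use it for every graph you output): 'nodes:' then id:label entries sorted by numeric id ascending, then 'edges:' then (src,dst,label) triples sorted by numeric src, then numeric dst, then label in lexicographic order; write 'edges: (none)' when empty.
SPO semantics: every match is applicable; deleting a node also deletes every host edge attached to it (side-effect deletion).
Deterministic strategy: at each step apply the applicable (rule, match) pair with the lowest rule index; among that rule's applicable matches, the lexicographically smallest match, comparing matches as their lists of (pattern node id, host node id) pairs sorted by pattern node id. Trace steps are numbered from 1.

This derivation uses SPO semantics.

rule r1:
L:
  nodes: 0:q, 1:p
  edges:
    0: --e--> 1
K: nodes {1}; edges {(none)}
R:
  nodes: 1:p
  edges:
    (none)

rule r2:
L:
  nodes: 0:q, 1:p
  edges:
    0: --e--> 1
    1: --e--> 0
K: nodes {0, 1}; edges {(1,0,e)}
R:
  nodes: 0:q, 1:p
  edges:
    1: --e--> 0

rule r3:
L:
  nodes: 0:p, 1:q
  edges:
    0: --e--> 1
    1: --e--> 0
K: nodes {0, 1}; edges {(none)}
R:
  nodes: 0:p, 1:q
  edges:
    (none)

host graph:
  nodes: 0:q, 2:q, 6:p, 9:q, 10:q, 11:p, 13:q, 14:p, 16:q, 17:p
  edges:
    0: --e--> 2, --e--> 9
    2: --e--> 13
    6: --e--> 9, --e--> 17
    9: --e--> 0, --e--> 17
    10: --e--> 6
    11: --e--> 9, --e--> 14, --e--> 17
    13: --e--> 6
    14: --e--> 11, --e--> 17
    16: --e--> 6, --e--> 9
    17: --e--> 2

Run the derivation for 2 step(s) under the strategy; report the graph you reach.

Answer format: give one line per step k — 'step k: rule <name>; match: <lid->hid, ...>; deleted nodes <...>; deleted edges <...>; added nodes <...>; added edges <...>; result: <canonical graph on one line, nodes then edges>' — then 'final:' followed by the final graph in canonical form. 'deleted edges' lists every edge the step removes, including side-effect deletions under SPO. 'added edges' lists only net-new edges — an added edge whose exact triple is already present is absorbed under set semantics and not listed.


step 1: rule r1; match: 0->9, 1->17; deleted nodes 9; deleted edges (0,9,e); (6,9,e); (9,0,e); (9,17,e); (11,9,e); (16,9,e); added nodes (none); added edges (none); result: nodes: 0:q, 2:q, 6:p, 10:q, 11:p, 13:q, 14:p, 16:q, 17:p edges: (0,2,e); (2,13,e); (6,17,e); (10,6,e); (11,14,e); (11,17,e); (13,6,e); (14,11,e); (14,17,e); (16,6,e); (17,2,e)
step 2: rule r1; match: 0->10, 1->6; deleted nodes 10; deleted edges (10,6,e); added nodes (none); added edges (none); result: nodes: 0:q, 2:q, 6:p, 11:p, 13:q, 14:p, 16:q, 17:p edges: (0,2,e); (2,13,e); (6,17,e); (11,14,e); (11,17,e); (13,6,e); (14,11,e); (14,17,e); (16,6,e); (17,2,e)
final:
nodes: 0:q, 2:q, 6:p, 11:p, 13:q, 14:p, 16:q, 17:p
edges: (0,2,e); (2,13,e); (6,17,e); (11,14,e); (11,17,e); (13,6,e); (14,11,e); (14,17,e); (16,6,e); (17,2,e)
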